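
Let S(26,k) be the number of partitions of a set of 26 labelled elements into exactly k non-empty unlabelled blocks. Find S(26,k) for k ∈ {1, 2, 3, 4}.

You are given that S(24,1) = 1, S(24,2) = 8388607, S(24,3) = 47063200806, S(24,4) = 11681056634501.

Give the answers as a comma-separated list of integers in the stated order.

1, 33554431, 423610750290, 187226356946265

r25: T_25,1=1×1+0=1; T_25,2=2×8388607+1=16777215; T_25,3=3×47063200806+8388607=141197991025; T_25,4=4×11681056634501+47063200806=46771289738810
r26: T_26,1=1×1+0=1; T_26,2=2×16777215+1=33554431; T_26,3=3×141197991025+16777215=423610750290; T_26,4=4×46771289738810+141197991025=187226356946265
Read S(26,1) = 1, S(26,2) = 33554431, S(26,3) = 423610750290, S(26,4) = 187226356946265.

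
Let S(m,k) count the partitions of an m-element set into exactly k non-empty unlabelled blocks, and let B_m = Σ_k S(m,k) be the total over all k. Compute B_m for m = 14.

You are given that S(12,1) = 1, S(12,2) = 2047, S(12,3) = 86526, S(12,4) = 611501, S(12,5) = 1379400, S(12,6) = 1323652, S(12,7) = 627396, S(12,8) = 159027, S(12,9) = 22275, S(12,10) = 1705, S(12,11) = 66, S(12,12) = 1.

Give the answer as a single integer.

190899322

@13  (13,1):1·1+0→1, (13,2):2047·2+1→4095, (13,3):86526·3+2047→261625, (13,4):611501·4+86526→2532530, (13,5):1379400·5+611501→7508501, (13,6):1323652·6+1379400→9321312, (13,7):627396·7+1323652→5715424, (13,8):159027·8+627396→1899612, (13,9):22275·9+159027→359502, (13,10):1705·10+22275→39325, (13,11):66·11+1705→2431, (13,12):1·12+66→78, (13,13):0·13+1→1
@14  (14,1):1·1+0→1, (14,2):4095·2+1→8191, (14,3):261625·3+4095→788970, (14,4):2532530·4+261625→10391745, (14,5):7508501·5+2532530→40075035, (14,6):9321312·6+7508501→63436373, (14,7):5715424·7+9321312→49329280, (14,8):1899612·8+5715424→20912320, (14,9):359502·9+1899612→5135130, (14,10):39325·10+359502→752752, (14,11):2431·11+39325→66066, (14,12):78·12+2431→3367, (14,13):1·13+78→91, (14,14):0·14+1→1
B_14 = ΣS(14,k) = 1+8191+788970+10391745+40075035+63436373+49329280+20912320+5135130+752752+66066+3367+91+1 = 190899322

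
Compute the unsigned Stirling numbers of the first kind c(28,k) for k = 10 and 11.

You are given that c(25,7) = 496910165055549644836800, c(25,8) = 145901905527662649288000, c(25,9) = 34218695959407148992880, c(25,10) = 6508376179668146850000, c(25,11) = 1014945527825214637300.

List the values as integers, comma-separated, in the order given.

r26: T_26,8=25×145901905527662649288000+496910165055549644836800=4144457803247115877036800; T_26,9=25×34218695959407148992880+145901905527662649288000=1001369304512841374110000; T_26,10=25×6508376179668146850000+34218695959407148992880=196928100451110820242880; T_26,11=25×1014945527825214637300+6508376179668146850000=31882014375298512782500
r27: T_27,9=26×1001369304512841374110000+4144457803247115877036800=30180059720580991603896800; T_27,10=26×196928100451110820242880+1001369304512841374110000=6121499916241722700424880; T_27,11=26×31882014375298512782500+196928100451110820242880=1025860474208872152587880
r28: T_28,10=27×6121499916241722700424880+30180059720580991603896800=195460557459107504515368560; T_28,11=27×1025860474208872152587880+6121499916241722700424880=33819732719881270820297640
Read c(28,10) = 195460557459107504515368560, c(28,11) = 33819732719881270820297640.

195460557459107504515368560, 33819732719881270820297640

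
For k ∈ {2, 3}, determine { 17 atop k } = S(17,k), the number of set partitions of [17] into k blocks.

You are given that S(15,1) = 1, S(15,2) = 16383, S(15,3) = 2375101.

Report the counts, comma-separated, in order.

@16  (16,1):1·1+0→1, (16,2):16383·2+1→32767, (16,3):2375101·3+16383→7141686
@17  (17,2):32767·2+1→65535, (17,3):7141686·3+32767→21457825
Read S(17,2) = 65535, S(17,3) = 21457825.

65535, 21457825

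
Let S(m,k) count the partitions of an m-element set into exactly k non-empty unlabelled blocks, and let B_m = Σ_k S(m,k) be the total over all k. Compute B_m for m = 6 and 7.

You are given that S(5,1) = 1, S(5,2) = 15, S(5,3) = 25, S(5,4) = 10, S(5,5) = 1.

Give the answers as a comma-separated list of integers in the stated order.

r6: T_6,1=1×1+0=1; T_6,2=2×15+1=31; T_6,3=3×25+15=90; T_6,4=4×10+25=65; T_6,5=5×1+10=15; T_6,6=6×0+1=1
r7: T_7,1=1×1+0=1; T_7,2=2×31+1=63; T_7,3=3×90+31=301; T_7,4=4×65+90=350; T_7,5=5×15+65=140; T_7,6=6×1+15=21; T_7,7=7×0+1=1
B_6 = ΣS(6,k) = 1+31+90+65+15+1 = 203
B_7 = ΣS(7,k) = 1+63+301+350+140+21+1 = 877

203, 877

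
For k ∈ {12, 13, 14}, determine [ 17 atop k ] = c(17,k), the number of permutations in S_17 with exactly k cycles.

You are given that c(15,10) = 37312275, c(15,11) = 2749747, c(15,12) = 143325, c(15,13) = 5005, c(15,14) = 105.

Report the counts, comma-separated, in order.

156952432, 8394022, 323680

row 16: T[16][11]=15·2749747+37312275=78558480  T[16][12]=15·143325+2749747=4899622  T[16][13]=15·5005+143325=218400  T[16][14]=15·105+5005=6580
row 17: T[17][12]=16·4899622+78558480=156952432  T[17][13]=16·218400+4899622=8394022  T[17][14]=16·6580+218400=323680
Read c(17,12) = 156952432, c(17,13) = 8394022, c(17,14) = 323680.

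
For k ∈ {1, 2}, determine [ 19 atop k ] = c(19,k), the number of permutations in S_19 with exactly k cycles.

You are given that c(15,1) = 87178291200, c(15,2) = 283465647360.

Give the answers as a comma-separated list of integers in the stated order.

6402373705728000, 22376988058521600

[16] T[16,1]:15*87178291200+0=1307674368000 · T[16,2]:15*283465647360+87178291200=4339163001600
[17] T[17,1]:16*1307674368000+0=20922789888000 · T[17,2]:16*4339163001600+1307674368000=70734282393600
[18] T[18,1]:17*20922789888000+0=355687428096000 · T[18,2]:17*70734282393600+20922789888000=1223405590579200
[19] T[19,1]:18*355687428096000+0=6402373705728000 · T[19,2]:18*1223405590579200+355687428096000=22376988058521600
Read c(19,1) = 6402373705728000, c(19,2) = 22376988058521600.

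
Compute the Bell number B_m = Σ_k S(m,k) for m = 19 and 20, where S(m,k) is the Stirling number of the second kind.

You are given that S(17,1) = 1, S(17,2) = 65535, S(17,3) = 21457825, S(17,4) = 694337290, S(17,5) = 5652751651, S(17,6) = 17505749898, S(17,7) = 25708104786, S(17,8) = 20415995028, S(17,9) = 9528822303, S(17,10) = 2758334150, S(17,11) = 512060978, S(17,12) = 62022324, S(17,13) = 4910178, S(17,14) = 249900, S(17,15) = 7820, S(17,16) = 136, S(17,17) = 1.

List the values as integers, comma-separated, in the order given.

5832742205057, 51724158235372

@18  (18,1):1·1+0→1, (18,2):65535·2+1→131071, (18,3):21457825·3+65535→64439010, (18,4):694337290·4+21457825→2798806985, (18,5):5652751651·5+694337290→28958095545, (18,6):17505749898·6+5652751651→110687251039, (18,7):25708104786·7+17505749898→197462483400, (18,8):20415995028·8+25708104786→189036065010, (18,9):9528822303·9+20415995028→106175395755, (18,10):2758334150·10+9528822303→37112163803, (18,11):512060978·11+2758334150→8391004908, (18,12):62022324·12+512060978→1256328866, (18,13):4910178·13+62022324→125854638, (18,14):249900·14+4910178→8408778, (18,15):7820·15+249900→367200, (18,16):136·16+7820→9996, (18,17):1·17+136→153, (18,18):0·18+1→1
@19  (19,1):1·1+0→1, (19,2):131071·2+1→262143, (19,3):64439010·3+131071→193448101, (19,4):2798806985·4+64439010→11259666950, (19,5):28958095545·5+2798806985→147589284710, (19,6):110687251039·6+28958095545→693081601779, (19,7):197462483400·7+110687251039→1492924634839, (19,8):189036065010·8+197462483400→1709751003480, (19,9):106175395755·9+189036065010→1144614626805, (19,10):37112163803·10+106175395755→477297033785, (19,11):8391004908·11+37112163803→129413217791, (19,12):1256328866·12+8391004908→23466951300, (19,13):125854638·13+1256328866→2892439160, (19,14):8408778·14+125854638→243577530, (19,15):367200·15+8408778→13916778, (19,16):9996·16+367200→527136, (19,17):153·17+9996→12597, (19,18):1·18+153→171, (19,19):0·19+1→1
@20  (20,1):1·1+0→1, (20,2):262143·2+1→524287, (20,3):193448101·3+262143→580606446, (20,4):11259666950·4+193448101→45232115901, (20,5):147589284710·5+11259666950→749206090500, (20,6):693081601779·6+147589284710→4306078895384, (20,7):1492924634839·7+693081601779→11143554045652, (20,8):1709751003480·8+1492924634839→15170932662679, (20,9):1144614626805·9+1709751003480→12011282644725, (20,10):477297033785·10+1144614626805→5917584964655, (20,11):129413217791·11+477297033785→1900842429486, (20,12):23466951300·12+129413217791→411016633391, (20,13):2892439160·13+23466951300→61068660380, (20,14):243577530·14+2892439160→6302524580, (20,15):13916778·15+243577530→452329200, (20,16):527136·16+13916778→22350954, (20,17):12597·17+527136→741285, (20,18):171·18+12597→15675, (20,19):1·19+171→190, (20,20):0·20+1→1
B_19 = ΣS(19,k) = 1+262143+193448101+11259666950+147589284710+693081601779+1492924634839+1709751003480+1144614626805+477297033785+129413217791+23466951300+2892439160+243577530+13916778+527136+12597+171+1 = 5832742205057
B_20 = ΣS(20,k) = 1+524287+580606446+45232115901+749206090500+4306078895384+11143554045652+15170932662679+12011282644725+5917584964655+1900842429486+411016633391+61068660380+6302524580+452329200+22350954+741285+15675+190+1 = 51724158235372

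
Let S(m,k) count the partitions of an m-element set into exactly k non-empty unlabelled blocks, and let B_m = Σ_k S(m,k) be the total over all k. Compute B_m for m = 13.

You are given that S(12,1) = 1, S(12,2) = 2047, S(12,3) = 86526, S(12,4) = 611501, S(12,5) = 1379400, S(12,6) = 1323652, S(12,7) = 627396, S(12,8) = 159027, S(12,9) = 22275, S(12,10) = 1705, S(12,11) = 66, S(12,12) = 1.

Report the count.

r13: T_13,1=1×1+0=1; T_13,2=2×2047+1=4095; T_13,3=3×86526+2047=261625; T_13,4=4×611501+86526=2532530; T_13,5=5×1379400+611501=7508501; T_13,6=6×1323652+1379400=9321312; T_13,7=7×627396+1323652=5715424; T_13,8=8×159027+627396=1899612; T_13,9=9×22275+159027=359502; T_13,10=10×1705+22275=39325; T_13,11=11×66+1705=2431; T_13,12=12×1+66=78; T_13,13=13×0+1=1
B_13 = ΣS(13,k) = 1+4095+261625+2532530+7508501+9321312+5715424+1899612+359502+39325+2431+78+1 = 27644437

27644437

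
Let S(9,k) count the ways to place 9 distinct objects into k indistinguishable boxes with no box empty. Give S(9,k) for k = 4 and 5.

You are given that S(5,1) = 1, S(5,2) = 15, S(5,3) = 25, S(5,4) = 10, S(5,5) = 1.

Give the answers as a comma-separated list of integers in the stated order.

[6] T[6,1]:1*1+0=1 · T[6,2]:2*15+1=31 · T[6,3]:3*25+15=90 · T[6,4]:4*10+25=65 · T[6,5]:5*1+10=15
[7] T[7,2]:2*31+1=63 · T[7,3]:3*90+31=301 · T[7,4]:4*65+90=350 · T[7,5]:5*15+65=140
[8] T[8,3]:3*301+63=966 · T[8,4]:4*350+301=1701 · T[8,5]:5*140+350=1050
[9] T[9,4]:4*1701+966=7770 · T[9,5]:5*1050+1701=6951
Read S(9,4) = 7770, S(9,5) = 6951.

7770, 6951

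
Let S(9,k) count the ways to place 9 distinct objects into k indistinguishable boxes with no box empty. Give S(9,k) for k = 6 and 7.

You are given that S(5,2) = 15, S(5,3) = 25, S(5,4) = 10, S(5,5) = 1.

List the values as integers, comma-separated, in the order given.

r6: T_6,3=3×25+15=90; T_6,4=4×10+25=65; T_6,5=5×1+10=15; T_6,6=6×0+1=1
r7: T_7,4=4×65+90=350; T_7,5=5×15+65=140; T_7,6=6×1+15=21; T_7,7=7×0+1=1
r8: T_8,5=5×140+350=1050; T_8,6=6×21+140=266; T_8,7=7×1+21=28
r9: T_9,6=6×266+1050=2646; T_9,7=7×28+266=462
Read S(9,6) = 2646, S(9,7) = 462.

2646, 462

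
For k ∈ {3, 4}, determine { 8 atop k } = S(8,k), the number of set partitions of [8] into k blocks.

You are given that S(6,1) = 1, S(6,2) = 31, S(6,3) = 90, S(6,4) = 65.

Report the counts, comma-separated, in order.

966, 1701

row 7: T[7][2]=2·31+1=63  T[7][3]=3·90+31=301  T[7][4]=4·65+90=350
row 8: T[8][3]=3·301+63=966  T[8][4]=4·350+301=1701
Read S(8,3) = 966, S(8,4) = 1701.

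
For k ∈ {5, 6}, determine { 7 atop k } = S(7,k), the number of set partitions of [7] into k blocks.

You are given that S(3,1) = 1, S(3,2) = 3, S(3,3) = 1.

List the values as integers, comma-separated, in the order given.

r4: T_4,2=2×3+1=7; T_4,3=3×1+3=6; T_4,4=4×0+1=1
r5: T_5,3=3×6+7=25; T_5,4=4×1+6=10; T_5,5=5×0+1=1
r6: T_6,4=4×10+25=65; T_6,5=5×1+10=15; T_6,6=6×0+1=1
r7: T_7,5=5×15+65=140; T_7,6=6×1+15=21
Read S(7,5) = 140, S(7,6) = 21.

140, 21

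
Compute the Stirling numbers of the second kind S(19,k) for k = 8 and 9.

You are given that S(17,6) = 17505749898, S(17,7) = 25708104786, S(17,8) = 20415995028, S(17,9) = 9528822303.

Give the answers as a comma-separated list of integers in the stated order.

1709751003480, 1144614626805

i=18: T(18,7)=17505749898+7·25708104786=197462483400 | T(18,8)=25708104786+8·20415995028=189036065010 | T(18,9)=20415995028+9·9528822303=106175395755
i=19: T(19,8)=197462483400+8·189036065010=1709751003480 | T(19,9)=189036065010+9·106175395755=1144614626805
Read S(19,8) = 1709751003480, S(19,9) = 1144614626805.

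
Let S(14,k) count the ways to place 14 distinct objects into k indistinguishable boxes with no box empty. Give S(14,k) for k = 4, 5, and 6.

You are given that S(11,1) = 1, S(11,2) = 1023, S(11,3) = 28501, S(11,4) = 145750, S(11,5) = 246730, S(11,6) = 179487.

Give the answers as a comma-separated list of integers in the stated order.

10391745, 40075035, 63436373

r12: T_12,2=2×1023+1=2047; T_12,3=3×28501+1023=86526; T_12,4=4×145750+28501=611501; T_12,5=5×246730+145750=1379400; T_12,6=6×179487+246730=1323652
r13: T_13,3=3×86526+2047=261625; T_13,4=4×611501+86526=2532530; T_13,5=5×1379400+611501=7508501; T_13,6=6×1323652+1379400=9321312
r14: T_14,4=4×2532530+261625=10391745; T_14,5=5×7508501+2532530=40075035; T_14,6=6×9321312+7508501=63436373
Read S(14,4) = 10391745, S(14,5) = 40075035, S(14,6) = 63436373.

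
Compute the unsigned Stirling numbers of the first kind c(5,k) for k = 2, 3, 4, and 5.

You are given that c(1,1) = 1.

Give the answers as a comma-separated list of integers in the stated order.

50, 35, 10, 1

r2: T_2,1=1×1+0=1; T_2,2=1×0+1=1
r3: T_3,1=2×1+0=2; T_3,2=2×1+1=3; T_3,3=2×0+1=1
r4: T_4,1=3×2+0=6; T_4,2=3×3+2=11; T_4,3=3×1+3=6; T_4,4=3×0+1=1
r5: T_5,2=4×11+6=50; T_5,3=4×6+11=35; T_5,4=4×1+6=10; T_5,5=4×0+1=1
Read c(5,2) = 50, c(5,3) = 35, c(5,4) = 10, c(5,5) = 1.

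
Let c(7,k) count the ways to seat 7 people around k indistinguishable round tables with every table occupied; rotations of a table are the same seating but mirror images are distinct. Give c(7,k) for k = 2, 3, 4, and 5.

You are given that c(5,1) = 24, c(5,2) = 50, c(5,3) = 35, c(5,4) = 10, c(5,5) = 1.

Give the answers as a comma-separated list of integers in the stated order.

1764, 1624, 735, 175

i=6: T(6,1)=0+5·24=120 | T(6,2)=24+5·50=274 | T(6,3)=50+5·35=225 | T(6,4)=35+5·10=85 | T(6,5)=10+5·1=15
i=7: T(7,2)=120+6·274=1764 | T(7,3)=274+6·225=1624 | T(7,4)=225+6·85=735 | T(7,5)=85+6·15=175
Read c(7,2) = 1764, c(7,3) = 1624, c(7,4) = 735, c(7,5) = 175.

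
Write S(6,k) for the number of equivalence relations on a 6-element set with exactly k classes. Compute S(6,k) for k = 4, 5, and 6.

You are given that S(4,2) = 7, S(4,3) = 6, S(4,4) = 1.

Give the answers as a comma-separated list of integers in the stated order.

r5: T_5,3=3×6+7=25; T_5,4=4×1+6=10; T_5,5=5×0+1=1
r6: T_6,4=4×10+25=65; T_6,5=5×1+10=15; T_6,6=6×0+1=1
Read S(6,4) = 65, S(6,5) = 15, S(6,6) = 1.

65, 15, 1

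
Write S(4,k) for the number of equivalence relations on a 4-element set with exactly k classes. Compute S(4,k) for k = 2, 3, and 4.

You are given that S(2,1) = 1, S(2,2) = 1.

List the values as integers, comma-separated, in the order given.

7, 6, 1

[3] T[3,1]:1*1+0=1 · T[3,2]:2*1+1=3 · T[3,3]:3*0+1=1
[4] T[4,2]:2*3+1=7 · T[4,3]:3*1+3=6 · T[4,4]:4*0+1=1
Read S(4,2) = 7, S(4,3) = 6, S(4,4) = 1.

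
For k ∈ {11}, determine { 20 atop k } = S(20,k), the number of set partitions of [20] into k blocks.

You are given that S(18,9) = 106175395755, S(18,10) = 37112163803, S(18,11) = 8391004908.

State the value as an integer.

1900842429486

row 19: T[19][10]=10·37112163803+106175395755=477297033785  T[19][11]=11·8391004908+37112163803=129413217791
row 20: T[20][11]=11·129413217791+477297033785=1900842429486
Read S(20,11) = 1900842429486.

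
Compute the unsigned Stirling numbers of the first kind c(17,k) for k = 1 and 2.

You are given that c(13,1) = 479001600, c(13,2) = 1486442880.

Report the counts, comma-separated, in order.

r14: T_14,1=13×479001600+0=6227020800; T_14,2=13×1486442880+479001600=19802759040
r15: T_15,1=14×6227020800+0=87178291200; T_15,2=14×19802759040+6227020800=283465647360
r16: T_16,1=15×87178291200+0=1307674368000; T_16,2=15×283465647360+87178291200=4339163001600
r17: T_17,1=16×1307674368000+0=20922789888000; T_17,2=16×4339163001600+1307674368000=70734282393600
Read c(17,1) = 20922789888000, c(17,2) = 70734282393600.

20922789888000, 70734282393600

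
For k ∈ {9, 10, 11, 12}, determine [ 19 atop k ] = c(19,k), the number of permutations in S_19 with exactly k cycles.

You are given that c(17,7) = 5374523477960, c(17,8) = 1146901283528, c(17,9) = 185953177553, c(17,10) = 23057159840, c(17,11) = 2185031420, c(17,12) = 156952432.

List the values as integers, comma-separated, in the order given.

@18  (18,8):1146901283528·17+5374523477960→24871845297936, (18,9):185953177553·17+1146901283528→4308105301929, (18,10):23057159840·17+185953177553→577924894833, (18,11):2185031420·17+23057159840→60202693980, (18,12):156952432·17+2185031420→4853222764
@19  (19,9):4308105301929·18+24871845297936→102417740732658, (19,10):577924894833·18+4308105301929→14710753408923, (19,11):60202693980·18+577924894833→1661573386473, (19,12):4853222764·18+60202693980→147560703732
Read c(19,9) = 102417740732658, c(19,10) = 14710753408923, c(19,11) = 1661573386473, c(19,12) = 147560703732.

102417740732658, 14710753408923, 1661573386473, 147560703732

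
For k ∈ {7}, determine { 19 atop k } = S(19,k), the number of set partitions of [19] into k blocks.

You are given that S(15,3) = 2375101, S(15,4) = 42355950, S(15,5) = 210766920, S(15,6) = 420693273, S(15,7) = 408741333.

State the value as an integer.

1492924634839

row 16: T[16][4]=4·42355950+2375101=171798901  T[16][5]=5·210766920+42355950=1096190550  T[16][6]=6·420693273+210766920=2734926558  T[16][7]=7·408741333+420693273=3281882604
row 17: T[17][5]=5·1096190550+171798901=5652751651  T[17][6]=6·2734926558+1096190550=17505749898  T[17][7]=7·3281882604+2734926558=25708104786
row 18: T[18][6]=6·17505749898+5652751651=110687251039  T[18][7]=7·25708104786+17505749898=197462483400
row 19: T[19][7]=7·197462483400+110687251039=1492924634839
Read S(19,7) = 1492924634839.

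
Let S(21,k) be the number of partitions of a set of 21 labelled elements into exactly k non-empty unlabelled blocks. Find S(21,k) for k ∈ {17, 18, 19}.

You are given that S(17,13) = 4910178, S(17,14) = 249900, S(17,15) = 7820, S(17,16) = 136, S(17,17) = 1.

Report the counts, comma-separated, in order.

34952799, 1023435, 19285

row 18: T[18][14]=14·249900+4910178=8408778  T[18][15]=15·7820+249900=367200  T[18][16]=16·136+7820=9996  T[18][17]=17·1+136=153  T[18][18]=18·0+1=1
row 19: T[19][15]=15·367200+8408778=13916778  T[19][16]=16·9996+367200=527136  T[19][17]=17·153+9996=12597  T[19][18]=18·1+153=171  T[19][19]=19·0+1=1
row 20: T[20][16]=16·527136+13916778=22350954  T[20][17]=17·12597+527136=741285  T[20][18]=18·171+12597=15675  T[20][19]=19·1+171=190
row 21: T[21][17]=17·741285+22350954=34952799  T[21][18]=18·15675+741285=1023435  T[21][19]=19·190+15675=19285
Read S(21,17) = 34952799, S(21,18) = 1023435, S(21,19) = 19285.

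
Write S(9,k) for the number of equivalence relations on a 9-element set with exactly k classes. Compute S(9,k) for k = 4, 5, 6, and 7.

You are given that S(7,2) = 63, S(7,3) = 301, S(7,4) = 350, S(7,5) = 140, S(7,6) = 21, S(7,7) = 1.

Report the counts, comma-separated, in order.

r8: T_8,3=3×301+63=966; T_8,4=4×350+301=1701; T_8,5=5×140+350=1050; T_8,6=6×21+140=266; T_8,7=7×1+21=28
r9: T_9,4=4×1701+966=7770; T_9,5=5×1050+1701=6951; T_9,6=6×266+1050=2646; T_9,7=7×28+266=462
Read S(9,4) = 7770, S(9,5) = 6951, S(9,6) = 2646, S(9,7) = 462.

7770, 6951, 2646, 462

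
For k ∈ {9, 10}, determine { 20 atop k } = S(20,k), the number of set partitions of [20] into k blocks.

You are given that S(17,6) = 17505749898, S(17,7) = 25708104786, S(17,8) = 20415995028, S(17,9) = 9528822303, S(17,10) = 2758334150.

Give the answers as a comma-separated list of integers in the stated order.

r18: T_18,7=7×25708104786+17505749898=197462483400; T_18,8=8×20415995028+25708104786=189036065010; T_18,9=9×9528822303+20415995028=106175395755; T_18,10=10×2758334150+9528822303=37112163803
r19: T_19,8=8×189036065010+197462483400=1709751003480; T_19,9=9×106175395755+189036065010=1144614626805; T_19,10=10×37112163803+106175395755=477297033785
r20: T_20,9=9×1144614626805+1709751003480=12011282644725; T_20,10=10×477297033785+1144614626805=5917584964655
Read S(20,9) = 12011282644725, S(20,10) = 5917584964655.

12011282644725, 5917584964655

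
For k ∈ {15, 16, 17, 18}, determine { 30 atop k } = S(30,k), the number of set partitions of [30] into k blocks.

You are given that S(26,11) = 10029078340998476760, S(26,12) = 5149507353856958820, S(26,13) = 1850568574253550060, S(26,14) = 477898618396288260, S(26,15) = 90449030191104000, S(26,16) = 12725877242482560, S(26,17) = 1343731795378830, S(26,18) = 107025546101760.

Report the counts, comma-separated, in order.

[27] T[27,12]:12*5149507353856958820+10029078340998476760=71823166587281982600 · T[27,13]:13*1850568574253550060+5149507353856958820=29206898819153109600 · T[27,14]:14*477898618396288260+1850568574253550060=8541149231801585700 · T[27,15]:15*90449030191104000+477898618396288260=1834634071262848260 · T[27,16]:16*12725877242482560+90449030191104000=294063066070824960 · T[27,17]:17*1343731795378830+12725877242482560=35569317763922670 · T[27,18]:18*107025546101760+1343731795378830=3270191625210510
[28] T[28,13]:13*29206898819153109600+71823166587281982600=451512851236272407400 · T[28,14]:14*8541149231801585700+29206898819153109600=148782988064375309400 · T[28,15]:15*1834634071262848260+8541149231801585700=36060660300744309600 · T[28,16]:16*294063066070824960+1834634071262848260=6539643128396047620 · T[28,17]:17*35569317763922670+294063066070824960=898741468057510350 · T[28,18]:18*3270191625210510+35569317763922670=94432767017711850
[29] T[29,14]:14*148782988064375309400+451512851236272407400=2534474684137526739000 · T[29,15]:15*36060660300744309600+148782988064375309400=689692892575539953400 · T[29,16]:16*6539643128396047620+36060660300744309600=140694950355081071520 · T[29,17]:17*898741468057510350+6539643128396047620=21818248085373723570 · T[29,18]:18*94432767017711850+898741468057510350=2598531274376323650
[30] T[30,15]:15*689692892575539953400+2534474684137526739000=12879868072770626040000 · T[30,16]:16*140694950355081071520+689692892575539953400=2940812098256837097720 · T[30,17]:17*21818248085373723570+140694950355081071520=511605167806434372210 · T[30,18]:18*2598531274376323650+21818248085373723570=68591811024147549270
Read S(30,15) = 12879868072770626040000, S(30,16) = 2940812098256837097720, S(30,17) = 511605167806434372210, S(30,18) = 68591811024147549270.

12879868072770626040000, 2940812098256837097720, 511605167806434372210, 68591811024147549270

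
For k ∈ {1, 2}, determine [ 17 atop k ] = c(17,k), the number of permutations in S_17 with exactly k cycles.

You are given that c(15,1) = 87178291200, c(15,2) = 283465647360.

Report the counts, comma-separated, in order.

20922789888000, 70734282393600

r16: T_16,1=15×87178291200+0=1307674368000; T_16,2=15×283465647360+87178291200=4339163001600
r17: T_17,1=16×1307674368000+0=20922789888000; T_17,2=16×4339163001600+1307674368000=70734282393600
Read c(17,1) = 20922789888000, c(17,2) = 70734282393600.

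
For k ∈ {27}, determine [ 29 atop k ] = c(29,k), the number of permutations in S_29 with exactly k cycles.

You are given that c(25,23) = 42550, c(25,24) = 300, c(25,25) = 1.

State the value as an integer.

78561

i=26: T(26,24)=42550+25·300=50050 | T(26,25)=300+25·1=325 | T(26,26)=1+25·0=1
i=27: T(27,25)=50050+26·325=58500 | T(27,26)=325+26·1=351 | T(27,27)=1+26·0=1
i=28: T(28,26)=58500+27·351=67977 | T(28,27)=351+27·1=378
i=29: T(29,27)=67977+28·378=78561
Read c(29,27) = 78561.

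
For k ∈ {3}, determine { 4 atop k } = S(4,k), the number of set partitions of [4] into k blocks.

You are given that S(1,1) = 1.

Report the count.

@2  (2,1):1·1+0→1, (2,2):0·2+1→1
@3  (3,2):1·2+1→3, (3,3):0·3+1→1
@4  (4,3):1·3+3→6
Read S(4,3) = 6.

6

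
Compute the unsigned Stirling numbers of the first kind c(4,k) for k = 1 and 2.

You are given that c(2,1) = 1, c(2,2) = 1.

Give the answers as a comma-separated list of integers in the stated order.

6, 11

i=3: T(3,1)=0+2·1=2 | T(3,2)=1+2·1=3
i=4: T(4,1)=0+3·2=6 | T(4,2)=2+3·3=11
Read c(4,1) = 6, c(4,2) = 11.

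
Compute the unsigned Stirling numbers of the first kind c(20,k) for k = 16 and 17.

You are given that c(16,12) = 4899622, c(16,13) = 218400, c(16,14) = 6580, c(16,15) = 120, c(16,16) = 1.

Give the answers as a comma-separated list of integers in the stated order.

r17: T_17,13=16×218400+4899622=8394022; T_17,14=16×6580+218400=323680; T_17,15=16×120+6580=8500; T_17,16=16×1+120=136; T_17,17=16×0+1=1
r18: T_18,14=17×323680+8394022=13896582; T_18,15=17×8500+323680=468180; T_18,16=17×136+8500=10812; T_18,17=17×1+136=153
r19: T_19,15=18×468180+13896582=22323822; T_19,16=18×10812+468180=662796; T_19,17=18×153+10812=13566
r20: T_20,16=19×662796+22323822=34916946; T_20,17=19×13566+662796=920550
Read c(20,16) = 34916946, c(20,17) = 920550.

34916946, 920550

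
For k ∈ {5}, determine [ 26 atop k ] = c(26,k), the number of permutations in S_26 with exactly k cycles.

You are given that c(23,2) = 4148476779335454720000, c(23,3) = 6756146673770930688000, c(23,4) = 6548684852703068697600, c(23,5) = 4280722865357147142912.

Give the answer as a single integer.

70874145319837672677196800

@24  (24,3):6756146673770930688000·23+4148476779335454720000→159539850276066860544000, (24,4):6548684852703068697600·23+6756146673770930688000→157375898285941510732800, (24,5):4280722865357147142912·23+6548684852703068697600→105005310755917452984576
@25  (25,4):157375898285941510732800·24+159539850276066860544000→3936561409138663118131200, (25,5):105005310755917452984576·24+157375898285941510732800→2677503356427960382362624
@26  (26,5):2677503356427960382362624·25+3936561409138663118131200→70874145319837672677196800
Read c(26,5) = 70874145319837672677196800.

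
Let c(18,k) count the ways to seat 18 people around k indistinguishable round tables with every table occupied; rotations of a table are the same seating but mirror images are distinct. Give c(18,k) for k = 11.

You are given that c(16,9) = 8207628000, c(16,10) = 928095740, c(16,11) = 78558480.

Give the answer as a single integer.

60202693980

row 17: T[17][10]=16·928095740+8207628000=23057159840  T[17][11]=16·78558480+928095740=2185031420
row 18: T[18][11]=17·2185031420+23057159840=60202693980
Read c(18,11) = 60202693980.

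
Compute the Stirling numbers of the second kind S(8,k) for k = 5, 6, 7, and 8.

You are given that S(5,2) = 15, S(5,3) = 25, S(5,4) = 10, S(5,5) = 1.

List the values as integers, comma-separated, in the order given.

1050, 266, 28, 1

@6  (6,3):25·3+15→90, (6,4):10·4+25→65, (6,5):1·5+10→15, (6,6):0·6+1→1
@7  (7,4):65·4+90→350, (7,5):15·5+65→140, (7,6):1·6+15→21, (7,7):0·7+1→1
@8  (8,5):140·5+350→1050, (8,6):21·6+140→266, (8,7):1·7+21→28, (8,8):0·8+1→1
Read S(8,5) = 1050, S(8,6) = 266, S(8,7) = 28, S(8,8) = 1.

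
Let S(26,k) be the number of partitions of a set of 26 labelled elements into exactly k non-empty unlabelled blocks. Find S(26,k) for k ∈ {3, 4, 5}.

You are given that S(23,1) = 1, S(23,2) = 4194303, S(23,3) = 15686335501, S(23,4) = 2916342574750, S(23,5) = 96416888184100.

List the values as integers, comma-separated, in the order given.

[24] T[24,1]:1*1+0=1 · T[24,2]:2*4194303+1=8388607 · T[24,3]:3*15686335501+4194303=47063200806 · T[24,4]:4*2916342574750+15686335501=11681056634501 · T[24,5]:5*96416888184100+2916342574750=485000783495250
[25] T[25,2]:2*8388607+1=16777215 · T[25,3]:3*47063200806+8388607=141197991025 · T[25,4]:4*11681056634501+47063200806=46771289738810 · T[25,5]:5*485000783495250+11681056634501=2436684974110751
[26] T[26,3]:3*141197991025+16777215=423610750290 · T[26,4]:4*46771289738810+141197991025=187226356946265 · T[26,5]:5*2436684974110751+46771289738810=12230196160292565
Read S(26,3) = 423610750290, S(26,4) = 187226356946265, S(26,5) = 12230196160292565.

423610750290, 187226356946265, 12230196160292565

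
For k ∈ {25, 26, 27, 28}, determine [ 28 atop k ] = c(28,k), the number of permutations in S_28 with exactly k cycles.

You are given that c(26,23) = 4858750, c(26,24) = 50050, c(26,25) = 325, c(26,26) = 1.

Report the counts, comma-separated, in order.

7739550, 67977, 378, 1

i=27: T(27,24)=4858750+26·50050=6160050 | T(27,25)=50050+26·325=58500 | T(27,26)=325+26·1=351 | T(27,27)=1+26·0=1
i=28: T(28,25)=6160050+27·58500=7739550 | T(28,26)=58500+27·351=67977 | T(28,27)=351+27·1=378 | T(28,28)=1+27·0=1
Read c(28,25) = 7739550, c(28,26) = 67977, c(28,27) = 378, c(28,28) = 1.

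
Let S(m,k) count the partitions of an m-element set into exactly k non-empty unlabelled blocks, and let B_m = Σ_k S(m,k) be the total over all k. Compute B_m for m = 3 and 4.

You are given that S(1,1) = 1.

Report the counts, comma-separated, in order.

row 2: T[2][1]=1·1+0=1  T[2][2]=2·0+1=1
row 3: T[3][1]=1·1+0=1  T[3][2]=2·1+1=3  T[3][3]=3·0+1=1
row 4: T[4][1]=1·1+0=1  T[4][2]=2·3+1=7  T[4][3]=3·1+3=6  T[4][4]=4·0+1=1
B_3 = ΣS(3,k) = 1+3+1 = 5
B_4 = ΣS(4,k) = 1+7+6+1 = 15

5, 15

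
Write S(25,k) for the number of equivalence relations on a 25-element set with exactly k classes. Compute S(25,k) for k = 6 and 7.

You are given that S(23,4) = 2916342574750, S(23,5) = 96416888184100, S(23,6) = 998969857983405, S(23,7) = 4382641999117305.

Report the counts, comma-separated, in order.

r24: T_24,5=5×96416888184100+2916342574750=485000783495250; T_24,6=6×998969857983405+96416888184100=6090236036084530; T_24,7=7×4382641999117305+998969857983405=31677463851804540
r25: T_25,6=6×6090236036084530+485000783495250=37026417000002430; T_25,7=7×31677463851804540+6090236036084530=227832482998716310
Read S(25,6) = 37026417000002430, S(25,7) = 227832482998716310.

37026417000002430, 227832482998716310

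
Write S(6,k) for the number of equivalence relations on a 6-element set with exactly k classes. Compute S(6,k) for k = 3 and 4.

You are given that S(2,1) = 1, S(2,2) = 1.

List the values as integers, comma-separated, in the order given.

90, 65

[3] T[3,1]:1*1+0=1 · T[3,2]:2*1+1=3 · T[3,3]:3*0+1=1
[4] T[4,1]:1*1+0=1 · T[4,2]:2*3+1=7 · T[4,3]:3*1+3=6 · T[4,4]:4*0+1=1
[5] T[5,2]:2*7+1=15 · T[5,3]:3*6+7=25 · T[5,4]:4*1+6=10
[6] T[6,3]:3*25+15=90 · T[6,4]:4*10+25=65
Read S(6,3) = 90, S(6,4) = 65.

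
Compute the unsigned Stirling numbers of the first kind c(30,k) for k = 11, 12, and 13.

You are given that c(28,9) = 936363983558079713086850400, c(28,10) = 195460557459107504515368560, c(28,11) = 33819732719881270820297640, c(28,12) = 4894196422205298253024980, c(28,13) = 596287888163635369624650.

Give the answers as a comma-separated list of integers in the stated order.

39539238727270799376544542000, 6097272817323042122728617800, 796974693974455191377937300

i=29: T(29,10)=936363983558079713086850400+28·195460557459107504515368560=6409259592413089839517170080 | T(29,11)=195460557459107504515368560+28·33819732719881270820297640=1142413073615783087483702480 | T(29,12)=33819732719881270820297640+28·4894196422205298253024980=170857232541629621904997080 | T(29,13)=4894196422205298253024980+28·596287888163635369624650=21590257290787088602515180
i=30: T(30,11)=6409259592413089839517170080+29·1142413073615783087483702480=39539238727270799376544542000 | T(30,12)=1142413073615783087483702480+29·170857232541629621904997080=6097272817323042122728617800 | T(30,13)=170857232541629621904997080+29·21590257290787088602515180=796974693974455191377937300
Read c(30,11) = 39539238727270799376544542000, c(30,12) = 6097272817323042122728617800, c(30,13) = 796974693974455191377937300.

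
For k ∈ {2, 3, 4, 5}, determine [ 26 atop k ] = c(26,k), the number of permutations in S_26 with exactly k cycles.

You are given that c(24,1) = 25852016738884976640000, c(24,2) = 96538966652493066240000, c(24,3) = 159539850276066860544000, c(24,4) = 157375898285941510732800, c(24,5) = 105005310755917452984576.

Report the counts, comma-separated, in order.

@25  (25,1):25852016738884976640000·24+0→620448401733239439360000, (25,2):96538966652493066240000·24+25852016738884976640000→2342787216398718566400000, (25,3):159539850276066860544000·24+96538966652493066240000→3925495373278097719296000, (25,4):157375898285941510732800·24+159539850276066860544000→3936561409138663118131200, (25,5):105005310755917452984576·24+157375898285941510732800→2677503356427960382362624
@26  (26,2):2342787216398718566400000·25+620448401733239439360000→59190128811701203599360000, (26,3):3925495373278097719296000·25+2342787216398718566400000→100480171548351161548800000, (26,4):3936561409138663118131200·25+3925495373278097719296000→102339530601744675672576000, (26,5):2677503356427960382362624·25+3936561409138663118131200→70874145319837672677196800
Read c(26,2) = 59190128811701203599360000, c(26,3) = 100480171548351161548800000, c(26,4) = 102339530601744675672576000, c(26,5) = 70874145319837672677196800.

59190128811701203599360000, 100480171548351161548800000, 102339530601744675672576000, 70874145319837672677196800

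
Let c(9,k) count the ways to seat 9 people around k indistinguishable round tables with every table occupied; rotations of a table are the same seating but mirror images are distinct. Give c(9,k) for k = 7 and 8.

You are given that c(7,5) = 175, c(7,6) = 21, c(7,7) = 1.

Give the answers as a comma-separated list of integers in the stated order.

546, 36

r8: T_8,6=7×21+175=322; T_8,7=7×1+21=28; T_8,8=7×0+1=1
r9: T_9,7=8×28+322=546; T_9,8=8×1+28=36
Read c(9,7) = 546, c(9,8) = 36.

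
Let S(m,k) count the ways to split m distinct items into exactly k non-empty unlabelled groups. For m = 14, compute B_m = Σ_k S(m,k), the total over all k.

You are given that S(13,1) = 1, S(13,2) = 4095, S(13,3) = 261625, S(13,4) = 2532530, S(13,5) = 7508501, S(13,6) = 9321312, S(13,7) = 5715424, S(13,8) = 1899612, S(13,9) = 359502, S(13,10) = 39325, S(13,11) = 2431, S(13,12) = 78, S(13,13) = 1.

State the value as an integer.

190899322

row 14: T[14][1]=1·1+0=1  T[14][2]=2·4095+1=8191  T[14][3]=3·261625+4095=788970  T[14][4]=4·2532530+261625=10391745  T[14][5]=5·7508501+2532530=40075035  T[14][6]=6·9321312+7508501=63436373  T[14][7]=7·5715424+9321312=49329280  T[14][8]=8·1899612+5715424=20912320  T[14][9]=9·359502+1899612=5135130  T[14][10]=10·39325+359502=752752  T[14][11]=11·2431+39325=66066  T[14][12]=12·78+2431=3367  T[14][13]=13·1+78=91  T[14][14]=14·0+1=1
B_14 = ΣS(14,k) = 1+8191+788970+10391745+40075035+63436373+49329280+20912320+5135130+752752+66066+3367+91+1 = 190899322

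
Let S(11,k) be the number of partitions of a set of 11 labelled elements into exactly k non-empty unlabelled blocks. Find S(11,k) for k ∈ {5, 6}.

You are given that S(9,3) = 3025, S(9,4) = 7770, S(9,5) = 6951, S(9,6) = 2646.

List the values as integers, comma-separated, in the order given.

246730, 179487

[10] T[10,4]:4*7770+3025=34105 · T[10,5]:5*6951+7770=42525 · T[10,6]:6*2646+6951=22827
[11] T[11,5]:5*42525+34105=246730 · T[11,6]:6*22827+42525=179487
Read S(11,5) = 246730, S(11,6) = 179487.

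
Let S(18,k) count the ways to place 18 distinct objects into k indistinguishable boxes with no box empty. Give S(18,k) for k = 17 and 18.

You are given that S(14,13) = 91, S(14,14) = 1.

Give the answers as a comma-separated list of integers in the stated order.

i=15: T(15,14)=91+14·1=105 | T(15,15)=1+15·0=1
i=16: T(16,15)=105+15·1=120 | T(16,16)=1+16·0=1
i=17: T(17,16)=120+16·1=136 | T(17,17)=1+17·0=1
i=18: T(18,17)=136+17·1=153 | T(18,18)=1+18·0=1
Read S(18,17) = 153, S(18,18) = 1.

153, 1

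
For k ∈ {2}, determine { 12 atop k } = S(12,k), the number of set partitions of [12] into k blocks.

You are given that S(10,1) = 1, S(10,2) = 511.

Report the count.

row 11: T[11][1]=1·1+0=1  T[11][2]=2·511+1=1023
row 12: T[12][2]=2·1023+1=2047
Read S(12,2) = 2047.

2047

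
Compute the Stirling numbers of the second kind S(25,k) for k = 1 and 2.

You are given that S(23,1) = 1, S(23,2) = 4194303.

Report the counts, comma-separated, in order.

1, 16777215

[24] T[24,1]:1*1+0=1 · T[24,2]:2*4194303+1=8388607
[25] T[25,1]:1*1+0=1 · T[25,2]:2*8388607+1=16777215
Read S(25,1) = 1, S(25,2) = 16777215.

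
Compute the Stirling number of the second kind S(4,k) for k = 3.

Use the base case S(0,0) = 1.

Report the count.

6

r1: T_1,1=1×0+1=1
r2: T_2,1=1×1+0=1; T_2,2=2×0+1=1
r3: T_3,2=2×1+1=3; T_3,3=3×0+1=1
r4: T_4,3=3×1+3=6
Read S(4,3) = 6.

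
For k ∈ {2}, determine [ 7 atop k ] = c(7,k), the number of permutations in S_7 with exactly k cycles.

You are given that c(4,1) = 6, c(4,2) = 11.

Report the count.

@5  (5,1):6·4+0→24, (5,2):11·4+6→50
@6  (6,1):24·5+0→120, (6,2):50·5+24→274
@7  (7,2):274·6+120→1764
Read c(7,2) = 1764.

1764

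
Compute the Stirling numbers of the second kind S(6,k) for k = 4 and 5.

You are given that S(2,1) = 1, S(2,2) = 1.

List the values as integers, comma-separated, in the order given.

@3  (3,1):1·1+0→1, (3,2):1·2+1→3, (3,3):0·3+1→1
@4  (4,2):3·2+1→7, (4,3):1·3+3→6, (4,4):0·4+1→1
@5  (5,3):6·3+7→25, (5,4):1·4+6→10, (5,5):0·5+1→1
@6  (6,4):10·4+25→65, (6,5):1·5+10→15
Read S(6,4) = 65, S(6,5) = 15.

65, 15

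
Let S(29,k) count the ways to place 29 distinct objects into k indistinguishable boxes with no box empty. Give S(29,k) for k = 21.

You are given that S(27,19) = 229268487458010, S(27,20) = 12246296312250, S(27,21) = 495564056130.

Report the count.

r28: T_28,20=20×12246296312250+229268487458010=474194413703010; T_28,21=21×495564056130+12246296312250=22653141490980
r29: T_29,21=21×22653141490980+474194413703010=949910385013590
Read S(29,21) = 949910385013590.

949910385013590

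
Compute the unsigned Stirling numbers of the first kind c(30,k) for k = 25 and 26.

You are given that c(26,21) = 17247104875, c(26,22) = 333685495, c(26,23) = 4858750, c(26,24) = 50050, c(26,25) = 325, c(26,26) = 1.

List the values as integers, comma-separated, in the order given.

r27: T_27,22=26×333685495+17247104875=25922927745; T_27,23=26×4858750+333685495=460012995; T_27,24=26×50050+4858750=6160050; T_27,25=26×325+50050=58500; T_27,26=26×1+325=351
r28: T_28,23=27×460012995+25922927745=38343278610; T_28,24=27×6160050+460012995=626334345; T_28,25=27×58500+6160050=7739550; T_28,26=27×351+58500=67977
r29: T_29,24=28×626334345+38343278610=55880640270; T_29,25=28×7739550+626334345=843041745; T_29,26=28×67977+7739550=9642906
r30: T_30,25=29×843041745+55880640270=80328850875; T_30,26=29×9642906+843041745=1122686019
Read c(30,25) = 80328850875, c(30,26) = 1122686019.

80328850875, 1122686019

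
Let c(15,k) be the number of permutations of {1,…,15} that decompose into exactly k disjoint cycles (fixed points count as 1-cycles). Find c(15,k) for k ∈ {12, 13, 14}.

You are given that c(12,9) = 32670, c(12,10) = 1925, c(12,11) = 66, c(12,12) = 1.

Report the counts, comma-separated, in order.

143325, 5005, 105

i=13: T(13,10)=32670+12·1925=55770 | T(13,11)=1925+12·66=2717 | T(13,12)=66+12·1=78 | T(13,13)=1+12·0=1
i=14: T(14,11)=55770+13·2717=91091 | T(14,12)=2717+13·78=3731 | T(14,13)=78+13·1=91 | T(14,14)=1+13·0=1
i=15: T(15,12)=91091+14·3731=143325 | T(15,13)=3731+14·91=5005 | T(15,14)=91+14·1=105
Read c(15,12) = 143325, c(15,13) = 5005, c(15,14) = 105.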